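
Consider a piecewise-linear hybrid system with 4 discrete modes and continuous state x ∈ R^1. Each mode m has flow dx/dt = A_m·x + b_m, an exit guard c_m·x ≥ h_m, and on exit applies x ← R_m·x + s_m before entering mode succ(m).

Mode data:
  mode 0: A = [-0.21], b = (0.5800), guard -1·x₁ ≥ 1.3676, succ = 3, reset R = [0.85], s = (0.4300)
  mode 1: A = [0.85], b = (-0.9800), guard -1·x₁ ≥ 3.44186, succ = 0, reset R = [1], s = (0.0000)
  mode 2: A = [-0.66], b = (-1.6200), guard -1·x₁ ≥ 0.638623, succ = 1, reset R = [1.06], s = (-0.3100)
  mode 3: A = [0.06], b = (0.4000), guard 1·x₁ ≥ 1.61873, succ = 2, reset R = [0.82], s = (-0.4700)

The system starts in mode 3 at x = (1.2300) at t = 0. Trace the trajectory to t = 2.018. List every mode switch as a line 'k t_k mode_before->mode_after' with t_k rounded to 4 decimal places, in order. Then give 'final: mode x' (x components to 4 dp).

Mode 3: guard c·x = 1.6187 hit at Δt = 0.8009 (t = 0.8009), x⁻ = (1.6187) → reset → x⁺ = (0.8574), jump to mode 2
Mode 2: guard c·x = 0.6386 hit at Δt = 0.9105 (t = 1.7114), x⁻ = (-0.6386) → reset → x⁺ = (-0.9869), jump to mode 1
Mode 1: flow for 0.3066 to horizon, guard not reached → x = (-1.6240)

1 0.8009 3->2
2 1.7114 2->1
final: 1 -1.6240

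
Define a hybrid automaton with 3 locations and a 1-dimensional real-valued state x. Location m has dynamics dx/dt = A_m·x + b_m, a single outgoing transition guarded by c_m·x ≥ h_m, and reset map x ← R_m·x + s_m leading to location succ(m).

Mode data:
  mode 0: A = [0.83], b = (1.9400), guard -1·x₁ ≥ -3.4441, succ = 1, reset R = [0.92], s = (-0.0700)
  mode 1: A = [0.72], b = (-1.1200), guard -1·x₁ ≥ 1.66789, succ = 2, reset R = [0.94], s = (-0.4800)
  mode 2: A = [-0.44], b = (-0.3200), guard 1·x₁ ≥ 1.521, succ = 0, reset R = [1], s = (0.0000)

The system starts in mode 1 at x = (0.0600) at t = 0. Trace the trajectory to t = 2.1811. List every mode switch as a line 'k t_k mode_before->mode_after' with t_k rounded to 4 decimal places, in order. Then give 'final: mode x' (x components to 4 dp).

Mode 1: guard c·x = 1.6679 hit at Δt = 1.0666 (t = 1.0666), x⁻ = (-1.6679) → reset → x⁺ = (-2.0478), jump to mode 2
Mode 2: flow for 1.1145 to horizon, guard not reached → x = (-1.5360)

1 1.0666 1->2
final: 2 -1.5360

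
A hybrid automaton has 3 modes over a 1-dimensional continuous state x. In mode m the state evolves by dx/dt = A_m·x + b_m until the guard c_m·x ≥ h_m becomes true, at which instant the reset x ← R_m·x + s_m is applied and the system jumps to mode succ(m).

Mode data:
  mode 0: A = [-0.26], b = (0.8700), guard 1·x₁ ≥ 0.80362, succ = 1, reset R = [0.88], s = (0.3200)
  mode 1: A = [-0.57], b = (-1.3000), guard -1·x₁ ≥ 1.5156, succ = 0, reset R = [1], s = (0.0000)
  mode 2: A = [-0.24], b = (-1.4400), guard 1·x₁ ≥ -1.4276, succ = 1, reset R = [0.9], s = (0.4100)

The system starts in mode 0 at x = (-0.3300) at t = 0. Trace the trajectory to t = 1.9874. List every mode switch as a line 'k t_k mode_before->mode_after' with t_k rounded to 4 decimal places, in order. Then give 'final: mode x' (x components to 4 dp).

Mode 0: guard c·x = 0.8036 hit at Δt = 1.4181 (t = 1.4181), x⁻ = (0.8036) → reset → x⁺ = (1.0272), jump to mode 1
Mode 1: flow for 0.5693 to horizon, guard not reached → x = (0.1105)

1 1.4181 0->1
final: 1 0.1105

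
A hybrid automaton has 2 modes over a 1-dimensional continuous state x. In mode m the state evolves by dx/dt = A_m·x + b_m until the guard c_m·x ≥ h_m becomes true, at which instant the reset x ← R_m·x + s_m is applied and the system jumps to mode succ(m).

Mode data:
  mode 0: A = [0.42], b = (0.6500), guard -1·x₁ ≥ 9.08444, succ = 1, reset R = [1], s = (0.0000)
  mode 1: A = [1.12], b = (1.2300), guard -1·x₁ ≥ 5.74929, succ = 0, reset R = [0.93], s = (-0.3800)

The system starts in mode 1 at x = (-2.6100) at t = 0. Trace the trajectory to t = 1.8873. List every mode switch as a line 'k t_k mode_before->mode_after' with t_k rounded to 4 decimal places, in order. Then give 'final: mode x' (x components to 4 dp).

1 1.0034 1->0
final: 0 -7.6055

Mode 1: guard c·x = 5.7493 hit at Δt = 1.0034 (t = 1.0034), x⁻ = (-5.7493) → reset → x⁺ = (-5.7268), jump to mode 0
Mode 0: flow for 0.8839 to horizon, guard not reached → x = (-7.6055)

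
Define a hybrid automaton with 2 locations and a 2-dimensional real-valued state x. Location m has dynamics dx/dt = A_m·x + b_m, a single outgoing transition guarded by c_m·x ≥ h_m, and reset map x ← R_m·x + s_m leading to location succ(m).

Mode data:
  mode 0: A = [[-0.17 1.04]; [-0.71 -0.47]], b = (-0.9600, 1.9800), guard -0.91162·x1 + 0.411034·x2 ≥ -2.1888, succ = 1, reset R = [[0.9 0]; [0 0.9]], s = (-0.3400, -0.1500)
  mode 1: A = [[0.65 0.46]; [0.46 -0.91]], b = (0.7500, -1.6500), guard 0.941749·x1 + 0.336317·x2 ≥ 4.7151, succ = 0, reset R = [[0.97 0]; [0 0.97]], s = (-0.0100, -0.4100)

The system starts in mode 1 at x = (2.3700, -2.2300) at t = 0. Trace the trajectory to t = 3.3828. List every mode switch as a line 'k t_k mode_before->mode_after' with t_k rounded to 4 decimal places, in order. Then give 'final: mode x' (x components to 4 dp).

Mode 1: guard c·x = 4.7151 hit at Δt = 1.2006 (t = 1.2006), x⁻ = (5.2468, -0.6723) → reset → x⁺ = (5.0794, -1.0621), jump to mode 0
Mode 0: guard c·x = -2.1888 hit at Δt = 1.1076 (t = 2.3082), x⁻ = (1.9681, -0.9602) → reset → x⁺ = (1.4313, -1.0141), jump to mode 1
Mode 1: flow for 1.0746 to horizon, guard not reached → x = (3.3631, -0.7463)

1 1.2006 1->0
2 2.3082 0->1
final: 1 3.3631 -0.7463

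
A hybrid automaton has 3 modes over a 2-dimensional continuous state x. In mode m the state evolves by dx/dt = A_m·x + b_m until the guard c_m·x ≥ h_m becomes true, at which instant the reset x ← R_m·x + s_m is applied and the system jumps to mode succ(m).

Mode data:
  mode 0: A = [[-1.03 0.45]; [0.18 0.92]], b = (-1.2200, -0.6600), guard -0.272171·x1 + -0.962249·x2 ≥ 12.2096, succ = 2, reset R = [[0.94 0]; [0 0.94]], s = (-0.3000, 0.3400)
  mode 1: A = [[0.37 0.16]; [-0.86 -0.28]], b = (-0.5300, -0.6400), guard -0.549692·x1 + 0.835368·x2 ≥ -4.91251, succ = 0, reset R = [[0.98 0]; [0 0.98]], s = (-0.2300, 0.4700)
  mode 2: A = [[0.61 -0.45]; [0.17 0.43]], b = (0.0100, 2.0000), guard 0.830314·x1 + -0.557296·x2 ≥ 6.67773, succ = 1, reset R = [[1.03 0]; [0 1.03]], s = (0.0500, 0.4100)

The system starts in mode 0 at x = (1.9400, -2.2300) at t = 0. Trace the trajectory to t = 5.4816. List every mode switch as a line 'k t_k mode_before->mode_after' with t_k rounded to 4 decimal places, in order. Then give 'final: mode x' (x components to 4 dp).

Mode 0: guard c·x = 12.2096 hit at Δt = 1.5699 (t = 1.5699), x⁻ = (-3.0331, -11.8307) → reset → x⁺ = (-3.1511, -10.7809), jump to mode 2
Mode 2: guard c·x = 6.6777 hit at Δt = 0.6187 (t = 2.1886), x⁻ = (-0.6147, -12.8982) → reset → x⁺ = (-0.5831, -12.8752), jump to mode 1
Mode 1: guard c·x = -4.9125 hit at Δt = 1.0597 (t = 3.2483), x⁻ = (-3.8165, -8.3920) → reset → x⁺ = (-3.9702, -7.7542), jump to mode 0
Mode 0: guard c·x = 12.2096 hit at Δt = 0.3636 (t = 3.6119), x⁻ = (-4.4111, -11.4409) → reset → x⁺ = (-4.4464, -10.4145), jump to mode 2
Mode 2: guard c·x = 6.6777 hit at Δt = 0.9131 (t = 4.5250), x⁻ = (-1.2161, -13.7943) → reset → x⁺ = (-1.2026, -13.7981), jump to mode 1
Mode 1: flow for 0.9566 to horizon, guard not reached → x = (-4.4642, -9.0210)

1 1.5699 0->2
2 2.1886 2->1
3 3.2483 1->0
4 3.6119 0->2
5 4.5250 2->1
final: 1 -4.4642 -9.0210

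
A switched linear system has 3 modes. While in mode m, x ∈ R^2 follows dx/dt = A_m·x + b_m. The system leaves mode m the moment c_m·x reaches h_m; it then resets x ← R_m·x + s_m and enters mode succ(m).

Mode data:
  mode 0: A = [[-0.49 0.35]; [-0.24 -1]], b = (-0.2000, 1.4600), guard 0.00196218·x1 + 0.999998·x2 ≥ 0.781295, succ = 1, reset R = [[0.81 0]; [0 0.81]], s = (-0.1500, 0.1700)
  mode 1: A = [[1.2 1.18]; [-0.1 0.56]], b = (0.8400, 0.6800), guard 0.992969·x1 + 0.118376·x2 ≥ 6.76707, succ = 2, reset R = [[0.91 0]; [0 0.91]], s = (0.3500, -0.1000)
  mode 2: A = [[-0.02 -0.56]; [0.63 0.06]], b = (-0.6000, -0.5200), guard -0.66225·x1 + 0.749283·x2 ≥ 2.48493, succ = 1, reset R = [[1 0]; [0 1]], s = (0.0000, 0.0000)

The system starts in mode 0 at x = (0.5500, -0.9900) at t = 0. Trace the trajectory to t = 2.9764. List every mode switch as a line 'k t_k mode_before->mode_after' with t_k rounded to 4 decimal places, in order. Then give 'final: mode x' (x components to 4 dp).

1 1.3430 0->1
2 2.5440 1->2
final: 2 5.2980 3.5199

Mode 0: guard c·x = 0.7813 hit at Δt = 1.3430 (t = 1.3430), x⁻ = (0.1471, 0.7810) → reset → x⁺ = (-0.0308, 0.8026), jump to mode 1
Mode 1: guard c·x = 6.7671 hit at Δt = 1.2010 (t = 2.5440), x⁻ = (6.5287, 2.4014) → reset → x⁺ = (6.2911, 2.0853), jump to mode 2
Mode 2: flow for 0.4324 to horizon, guard not reached → x = (5.2980, 3.5199)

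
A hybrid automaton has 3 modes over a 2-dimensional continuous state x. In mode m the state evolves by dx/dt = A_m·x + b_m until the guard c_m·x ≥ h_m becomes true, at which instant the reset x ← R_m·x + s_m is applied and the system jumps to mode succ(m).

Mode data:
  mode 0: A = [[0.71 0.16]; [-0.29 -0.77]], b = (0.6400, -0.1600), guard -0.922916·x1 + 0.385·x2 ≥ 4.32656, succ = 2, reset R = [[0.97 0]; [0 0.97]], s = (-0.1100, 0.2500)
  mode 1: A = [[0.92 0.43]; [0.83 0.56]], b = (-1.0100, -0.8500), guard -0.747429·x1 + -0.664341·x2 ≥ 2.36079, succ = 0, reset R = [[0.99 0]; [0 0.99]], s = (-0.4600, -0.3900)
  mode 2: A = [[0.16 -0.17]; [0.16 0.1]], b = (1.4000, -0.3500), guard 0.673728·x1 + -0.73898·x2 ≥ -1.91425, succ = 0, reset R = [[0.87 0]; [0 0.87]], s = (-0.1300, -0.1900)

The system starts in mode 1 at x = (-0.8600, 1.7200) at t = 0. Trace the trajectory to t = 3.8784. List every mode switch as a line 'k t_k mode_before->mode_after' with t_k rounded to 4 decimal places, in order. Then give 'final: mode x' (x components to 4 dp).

Mode 1: guard c·x = 2.3608 hit at Δt = 1.0444 (t = 1.0444), x⁻ = (-3.1108, -0.0537) → reset → x⁺ = (-3.5397, -0.4432), jump to mode 0
Mode 0: guard c·x = 4.3266 hit at Δt = 0.4853 (t = 1.5297), x⁻ = (-4.6415, 0.1113) → reset → x⁺ = (-4.6122, 0.3580), jump to mode 2
Mode 2: guard c·x = -1.9143 hit at Δt = 1.1298 (t = 2.6595), x⁻ = (-3.7466, -0.8253) → reset → x⁺ = (-3.3895, -0.9080), jump to mode 0
Mode 0: guard c·x = 4.3266 hit at Δt = 0.5844 (t = 3.2439), x⁻ = (-4.7292, -0.0989) → reset → x⁺ = (-4.6973, 0.1540), jump to mode 2
Mode 2: flow for 0.6345 to horizon, guard not reached → x = (-4.2433, -0.5350)

1 1.0444 1->0
2 1.5297 0->2
3 2.6595 2->0
4 3.2439 0->2
final: 2 -4.2433 -0.5350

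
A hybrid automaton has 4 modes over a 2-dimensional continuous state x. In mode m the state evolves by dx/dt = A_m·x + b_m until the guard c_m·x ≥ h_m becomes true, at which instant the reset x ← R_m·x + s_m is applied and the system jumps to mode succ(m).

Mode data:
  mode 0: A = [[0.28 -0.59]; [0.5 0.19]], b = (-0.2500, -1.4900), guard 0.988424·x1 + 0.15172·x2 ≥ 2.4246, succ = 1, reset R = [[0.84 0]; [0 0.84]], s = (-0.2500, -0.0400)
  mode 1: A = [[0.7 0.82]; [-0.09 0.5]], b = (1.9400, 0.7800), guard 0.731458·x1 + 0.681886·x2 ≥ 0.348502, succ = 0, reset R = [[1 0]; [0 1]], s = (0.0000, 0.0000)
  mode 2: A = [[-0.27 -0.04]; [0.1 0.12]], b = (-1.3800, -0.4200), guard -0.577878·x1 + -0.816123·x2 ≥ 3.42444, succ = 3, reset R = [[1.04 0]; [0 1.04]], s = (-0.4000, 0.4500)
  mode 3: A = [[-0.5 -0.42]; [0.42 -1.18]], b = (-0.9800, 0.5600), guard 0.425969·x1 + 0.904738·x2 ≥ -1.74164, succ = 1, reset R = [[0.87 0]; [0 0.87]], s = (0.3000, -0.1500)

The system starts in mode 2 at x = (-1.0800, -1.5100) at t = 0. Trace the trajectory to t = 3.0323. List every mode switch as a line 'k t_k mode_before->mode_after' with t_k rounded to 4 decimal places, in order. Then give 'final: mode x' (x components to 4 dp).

Mode 2: guard c·x = 3.4244 hit at Δt = 1.3429 (t = 1.3429), x⁻ = (-2.2124, -2.6294) → reset → x⁺ = (-2.7009, -2.2846), jump to mode 3
Mode 3: guard c·x = -1.7416 hit at Δt = 0.8993 (t = 2.2422), x⁻ = (-1.9757, -0.9948) → reset → x⁺ = (-1.4189, -1.0155), jump to mode 1
Mode 1: flow for 0.7901 to horizon, guard not reached → x = (-1.1587, -0.6358)

1 1.3429 2->3
2 2.2422 3->1
final: 1 -1.1587 -0.6358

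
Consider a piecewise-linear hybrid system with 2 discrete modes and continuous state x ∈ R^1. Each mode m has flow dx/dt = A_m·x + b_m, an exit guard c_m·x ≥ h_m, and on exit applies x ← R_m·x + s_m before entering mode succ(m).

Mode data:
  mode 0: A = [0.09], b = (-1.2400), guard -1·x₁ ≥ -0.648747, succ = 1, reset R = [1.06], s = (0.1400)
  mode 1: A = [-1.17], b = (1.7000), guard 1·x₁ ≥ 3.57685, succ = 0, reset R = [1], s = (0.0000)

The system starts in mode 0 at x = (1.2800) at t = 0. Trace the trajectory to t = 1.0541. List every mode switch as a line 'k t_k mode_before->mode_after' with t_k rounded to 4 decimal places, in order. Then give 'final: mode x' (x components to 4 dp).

1 0.5475 0->1
final: 1 1.1073

Mode 0: guard c·x = -0.6487 hit at Δt = 0.5475 (t = 0.5475), x⁻ = (0.6487) → reset → x⁺ = (0.8277), jump to mode 1
Mode 1: flow for 0.5066 to horizon, guard not reached → x = (1.1073)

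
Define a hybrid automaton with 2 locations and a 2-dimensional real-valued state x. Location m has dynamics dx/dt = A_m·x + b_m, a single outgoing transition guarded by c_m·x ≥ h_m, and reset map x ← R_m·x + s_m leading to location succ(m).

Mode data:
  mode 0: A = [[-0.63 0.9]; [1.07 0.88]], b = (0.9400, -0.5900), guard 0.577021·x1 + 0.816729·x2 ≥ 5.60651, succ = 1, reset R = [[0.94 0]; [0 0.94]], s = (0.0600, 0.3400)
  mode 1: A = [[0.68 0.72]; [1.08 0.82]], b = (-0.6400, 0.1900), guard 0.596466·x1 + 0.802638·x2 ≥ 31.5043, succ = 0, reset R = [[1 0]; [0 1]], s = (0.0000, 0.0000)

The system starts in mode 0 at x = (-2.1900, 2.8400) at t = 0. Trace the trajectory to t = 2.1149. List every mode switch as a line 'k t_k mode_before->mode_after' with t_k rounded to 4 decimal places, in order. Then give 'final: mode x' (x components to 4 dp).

1 1.0221 0->1
final: 1 16.6001 25.4547

Mode 0: guard c·x = 5.6065 hit at Δt = 1.0221 (t = 1.0221), x⁻ = (2.0644, 5.4061) → reset → x⁺ = (2.0006, 5.4217), jump to mode 1
Mode 1: flow for 1.0928 to horizon, guard not reached → x = (16.6001, 25.4547)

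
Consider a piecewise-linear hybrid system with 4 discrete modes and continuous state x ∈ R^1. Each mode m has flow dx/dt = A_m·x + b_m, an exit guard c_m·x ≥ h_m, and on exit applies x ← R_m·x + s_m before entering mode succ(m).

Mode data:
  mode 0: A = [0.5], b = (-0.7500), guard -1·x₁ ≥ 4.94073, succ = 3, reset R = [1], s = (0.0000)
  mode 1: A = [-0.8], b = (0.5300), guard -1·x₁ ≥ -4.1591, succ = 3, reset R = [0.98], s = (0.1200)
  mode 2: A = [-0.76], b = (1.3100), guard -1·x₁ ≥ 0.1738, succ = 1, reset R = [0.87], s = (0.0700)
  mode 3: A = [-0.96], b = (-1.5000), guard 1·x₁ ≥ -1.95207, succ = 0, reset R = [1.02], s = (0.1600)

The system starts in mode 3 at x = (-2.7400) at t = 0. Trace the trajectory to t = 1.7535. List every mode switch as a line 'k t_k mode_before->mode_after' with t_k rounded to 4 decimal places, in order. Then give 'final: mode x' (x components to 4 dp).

1 1.1522 3->0
final: 0 -2.9995

Mode 3: guard c·x = -1.9521 hit at Δt = 1.1522 (t = 1.1522), x⁻ = (-1.9521) → reset → x⁺ = (-1.8311), jump to mode 0
Mode 0: flow for 0.6013 to horizon, guard not reached → x = (-2.9995)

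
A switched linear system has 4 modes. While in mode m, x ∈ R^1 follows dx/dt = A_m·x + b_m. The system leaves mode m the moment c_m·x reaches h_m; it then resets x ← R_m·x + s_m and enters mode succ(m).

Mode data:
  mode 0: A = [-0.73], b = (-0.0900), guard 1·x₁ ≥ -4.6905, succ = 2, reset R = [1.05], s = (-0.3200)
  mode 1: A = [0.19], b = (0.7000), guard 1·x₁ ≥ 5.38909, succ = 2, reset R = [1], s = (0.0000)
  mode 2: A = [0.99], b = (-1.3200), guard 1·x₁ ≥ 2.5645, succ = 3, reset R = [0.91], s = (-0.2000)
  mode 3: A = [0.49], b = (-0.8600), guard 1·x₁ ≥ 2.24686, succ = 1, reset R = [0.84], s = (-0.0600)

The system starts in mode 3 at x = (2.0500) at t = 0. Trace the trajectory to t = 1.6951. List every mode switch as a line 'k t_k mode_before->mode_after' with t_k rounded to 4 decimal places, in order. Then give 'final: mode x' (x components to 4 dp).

Mode 3: guard c·x = 2.2469 hit at Δt = 1.0436 (t = 1.0436), x⁻ = (2.2469) → reset → x⁺ = (1.8274), jump to mode 1
Mode 1: flow for 0.6515 to horizon, guard not reached → x = (2.5537)

1 1.0436 3->1
final: 1 2.5537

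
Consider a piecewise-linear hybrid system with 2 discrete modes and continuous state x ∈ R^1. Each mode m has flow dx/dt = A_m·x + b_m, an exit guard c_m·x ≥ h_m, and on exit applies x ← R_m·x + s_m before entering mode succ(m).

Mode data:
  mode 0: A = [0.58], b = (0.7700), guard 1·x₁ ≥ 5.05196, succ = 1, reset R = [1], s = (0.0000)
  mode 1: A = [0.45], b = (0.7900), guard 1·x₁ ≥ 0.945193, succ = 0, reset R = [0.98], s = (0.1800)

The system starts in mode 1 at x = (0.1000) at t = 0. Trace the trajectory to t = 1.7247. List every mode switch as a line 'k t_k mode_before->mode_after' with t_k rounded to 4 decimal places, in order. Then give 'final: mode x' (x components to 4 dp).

Mode 1: guard c·x = 0.9452 hit at Δt = 0.8341 (t = 0.8341), x⁻ = (0.9452) → reset → x⁺ = (1.1063), jump to mode 0
Mode 0: flow for 0.8906 to horizon, guard not reached → x = (2.7522)

1 0.8341 1->0
final: 0 2.7522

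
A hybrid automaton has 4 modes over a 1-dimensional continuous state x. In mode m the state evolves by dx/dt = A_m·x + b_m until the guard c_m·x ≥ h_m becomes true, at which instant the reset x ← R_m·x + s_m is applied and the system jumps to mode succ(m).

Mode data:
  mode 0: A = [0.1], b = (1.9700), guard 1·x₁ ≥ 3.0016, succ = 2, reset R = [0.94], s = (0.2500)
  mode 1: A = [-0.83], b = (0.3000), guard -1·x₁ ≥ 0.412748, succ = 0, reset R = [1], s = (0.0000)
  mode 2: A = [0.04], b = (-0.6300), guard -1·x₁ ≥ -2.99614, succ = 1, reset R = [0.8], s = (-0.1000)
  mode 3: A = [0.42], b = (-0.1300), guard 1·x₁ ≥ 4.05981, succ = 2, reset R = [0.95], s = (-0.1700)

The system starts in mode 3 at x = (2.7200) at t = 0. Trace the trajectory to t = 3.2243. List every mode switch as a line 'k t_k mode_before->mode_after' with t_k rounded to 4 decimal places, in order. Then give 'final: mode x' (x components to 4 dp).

1 1.0524 3->2
2 2.4443 2->1
final: 1 1.3745

Mode 3: guard c·x = 4.0598 hit at Δt = 1.0524 (t = 1.0524), x⁻ = (4.0598) → reset → x⁺ = (3.6868), jump to mode 2
Mode 2: guard c·x = -2.9961 hit at Δt = 1.3919 (t = 2.4443), x⁻ = (2.9961) → reset → x⁺ = (2.2969), jump to mode 1
Mode 1: flow for 0.7800 to horizon, guard not reached → x = (1.3745)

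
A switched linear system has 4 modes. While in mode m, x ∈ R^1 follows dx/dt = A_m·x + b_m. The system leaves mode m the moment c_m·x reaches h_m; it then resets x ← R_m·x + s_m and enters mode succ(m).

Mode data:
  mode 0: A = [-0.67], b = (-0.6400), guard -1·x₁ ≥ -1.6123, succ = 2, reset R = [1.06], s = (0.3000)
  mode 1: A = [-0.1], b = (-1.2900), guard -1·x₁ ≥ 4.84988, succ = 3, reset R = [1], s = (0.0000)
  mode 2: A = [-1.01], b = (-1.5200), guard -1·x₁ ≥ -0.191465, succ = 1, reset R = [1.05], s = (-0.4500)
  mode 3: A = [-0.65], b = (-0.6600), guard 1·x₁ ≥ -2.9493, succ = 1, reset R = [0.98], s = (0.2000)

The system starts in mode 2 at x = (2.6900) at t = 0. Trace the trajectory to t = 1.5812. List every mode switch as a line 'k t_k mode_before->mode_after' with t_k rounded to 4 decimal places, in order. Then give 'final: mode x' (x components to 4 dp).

1 0.8964 2->1
final: 1 -1.0863

Mode 2: guard c·x = -0.1915 hit at Δt = 0.8964 (t = 0.8964), x⁻ = (0.1915) → reset → x⁺ = (-0.2490), jump to mode 1
Mode 1: flow for 0.6848 to horizon, guard not reached → x = (-1.0863)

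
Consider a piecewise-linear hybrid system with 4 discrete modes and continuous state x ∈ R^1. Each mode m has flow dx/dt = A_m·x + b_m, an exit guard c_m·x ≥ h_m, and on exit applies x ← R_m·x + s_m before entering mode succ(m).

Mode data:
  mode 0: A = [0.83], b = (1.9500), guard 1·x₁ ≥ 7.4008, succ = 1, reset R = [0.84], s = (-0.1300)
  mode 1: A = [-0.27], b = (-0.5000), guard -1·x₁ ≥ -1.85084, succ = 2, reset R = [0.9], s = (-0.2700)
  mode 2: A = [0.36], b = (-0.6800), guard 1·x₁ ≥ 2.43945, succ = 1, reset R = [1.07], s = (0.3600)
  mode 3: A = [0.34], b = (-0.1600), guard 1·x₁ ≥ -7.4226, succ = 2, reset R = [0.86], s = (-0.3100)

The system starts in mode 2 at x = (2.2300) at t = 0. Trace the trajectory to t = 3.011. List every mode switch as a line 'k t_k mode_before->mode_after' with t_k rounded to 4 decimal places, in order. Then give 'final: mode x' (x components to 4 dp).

1 1.3298 2->1
2 2.3081 1->2
final: 2 1.2538

Mode 2: guard c·x = 2.4394 hit at Δt = 1.3298 (t = 1.3298), x⁻ = (2.4394) → reset → x⁺ = (2.9702), jump to mode 1
Mode 1: guard c·x = -1.8508 hit at Δt = 0.9783 (t = 2.3081), x⁻ = (1.8508) → reset → x⁺ = (1.3958), jump to mode 2
Mode 2: flow for 0.7029 to horizon, guard not reached → x = (1.2538)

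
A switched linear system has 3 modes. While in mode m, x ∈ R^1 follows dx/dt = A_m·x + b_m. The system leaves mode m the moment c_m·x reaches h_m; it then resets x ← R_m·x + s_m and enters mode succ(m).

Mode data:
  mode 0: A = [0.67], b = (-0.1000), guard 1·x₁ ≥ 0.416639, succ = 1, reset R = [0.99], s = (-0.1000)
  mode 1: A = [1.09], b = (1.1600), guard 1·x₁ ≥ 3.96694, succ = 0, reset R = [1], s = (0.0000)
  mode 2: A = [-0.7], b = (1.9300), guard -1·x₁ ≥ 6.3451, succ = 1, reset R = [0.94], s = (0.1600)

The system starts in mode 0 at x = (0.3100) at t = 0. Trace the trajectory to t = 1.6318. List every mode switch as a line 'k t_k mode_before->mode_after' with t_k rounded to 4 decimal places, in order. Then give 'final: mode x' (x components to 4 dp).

1 0.7595 0->1
final: 1 2.4984

Mode 0: guard c·x = 0.4166 hit at Δt = 0.7595 (t = 0.7595), x⁻ = (0.4166) → reset → x⁺ = (0.3125), jump to mode 1
Mode 1: flow for 0.8723 to horizon, guard not reached → x = (2.4984)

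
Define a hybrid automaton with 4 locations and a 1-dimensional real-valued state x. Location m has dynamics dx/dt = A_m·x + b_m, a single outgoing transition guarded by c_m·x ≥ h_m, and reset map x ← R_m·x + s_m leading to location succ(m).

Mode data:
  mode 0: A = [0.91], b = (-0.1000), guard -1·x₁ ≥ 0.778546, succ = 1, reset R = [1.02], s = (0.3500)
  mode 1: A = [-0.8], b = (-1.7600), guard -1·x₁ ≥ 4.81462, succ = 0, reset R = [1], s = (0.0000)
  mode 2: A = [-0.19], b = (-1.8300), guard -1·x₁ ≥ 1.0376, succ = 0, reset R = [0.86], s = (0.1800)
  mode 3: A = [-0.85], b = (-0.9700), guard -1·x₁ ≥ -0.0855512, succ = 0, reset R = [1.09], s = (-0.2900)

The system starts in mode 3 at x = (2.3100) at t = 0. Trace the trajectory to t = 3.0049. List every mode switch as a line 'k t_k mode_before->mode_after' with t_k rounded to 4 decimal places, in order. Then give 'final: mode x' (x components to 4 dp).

1 1.2169 3->0
2 2.3859 0->1
final: 1 -1.1299

Mode 3: guard c·x = -0.0856 hit at Δt = 1.2169 (t = 1.2169), x⁻ = (0.0856) → reset → x⁺ = (-0.1967), jump to mode 0
Mode 0: guard c·x = 0.7785 hit at Δt = 1.1690 (t = 2.3859), x⁻ = (-0.7785) → reset → x⁺ = (-0.4441), jump to mode 1
Mode 1: flow for 0.6190 to horizon, guard not reached → x = (-1.1299)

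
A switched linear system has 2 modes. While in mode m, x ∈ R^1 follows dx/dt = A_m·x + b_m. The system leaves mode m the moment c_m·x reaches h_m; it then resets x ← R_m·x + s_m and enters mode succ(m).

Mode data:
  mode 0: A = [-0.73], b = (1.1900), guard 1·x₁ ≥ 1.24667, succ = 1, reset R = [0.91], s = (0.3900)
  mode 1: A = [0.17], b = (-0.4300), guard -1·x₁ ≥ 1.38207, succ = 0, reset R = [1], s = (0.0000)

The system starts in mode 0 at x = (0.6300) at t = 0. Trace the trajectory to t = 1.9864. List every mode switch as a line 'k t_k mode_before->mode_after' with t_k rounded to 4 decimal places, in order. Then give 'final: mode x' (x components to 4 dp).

1 1.3132 0->1
final: 1 1.4026

Mode 0: guard c·x = 1.2467 hit at Δt = 1.3132 (t = 1.3132), x⁻ = (1.2467) → reset → x⁺ = (1.5245), jump to mode 1
Mode 1: flow for 0.6732 to horizon, guard not reached → x = (1.4026)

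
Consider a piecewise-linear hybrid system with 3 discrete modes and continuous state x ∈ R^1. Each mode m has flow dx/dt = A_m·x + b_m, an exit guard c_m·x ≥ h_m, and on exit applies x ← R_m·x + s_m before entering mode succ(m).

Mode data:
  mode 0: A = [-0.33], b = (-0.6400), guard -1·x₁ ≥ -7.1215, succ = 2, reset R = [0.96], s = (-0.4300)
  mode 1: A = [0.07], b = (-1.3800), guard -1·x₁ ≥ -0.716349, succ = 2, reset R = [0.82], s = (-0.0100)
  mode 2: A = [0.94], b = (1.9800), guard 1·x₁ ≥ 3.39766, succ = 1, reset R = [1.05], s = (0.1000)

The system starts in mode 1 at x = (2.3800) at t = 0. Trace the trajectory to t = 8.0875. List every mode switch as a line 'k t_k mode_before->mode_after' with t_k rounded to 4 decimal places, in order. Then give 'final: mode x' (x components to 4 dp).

1 1.3092 1->2
2 2.0733 2->1
3 4.4851 1->2
4 5.2492 2->1
5 7.6610 1->2
final: 2 1.9012

Mode 1: guard c·x = -0.7163 hit at Δt = 1.3092 (t = 1.3092), x⁻ = (0.7163) → reset → x⁺ = (0.5774), jump to mode 2
Mode 2: guard c·x = 3.3977 hit at Δt = 0.7641 (t = 2.0733), x⁻ = (3.3977) → reset → x⁺ = (3.6675), jump to mode 1
Mode 1: guard c·x = -0.7163 hit at Δt = 2.4118 (t = 4.4851), x⁻ = (0.7163) → reset → x⁺ = (0.5774), jump to mode 2
Mode 2: guard c·x = 3.3977 hit at Δt = 0.7641 (t = 5.2492), x⁻ = (3.3977) → reset → x⁺ = (3.6675), jump to mode 1
Mode 1: guard c·x = -0.7163 hit at Δt = 2.4118 (t = 7.6610), x⁻ = (0.7163) → reset → x⁺ = (0.5774), jump to mode 2
Mode 2: flow for 0.4265 to horizon, guard not reached → x = (1.9012)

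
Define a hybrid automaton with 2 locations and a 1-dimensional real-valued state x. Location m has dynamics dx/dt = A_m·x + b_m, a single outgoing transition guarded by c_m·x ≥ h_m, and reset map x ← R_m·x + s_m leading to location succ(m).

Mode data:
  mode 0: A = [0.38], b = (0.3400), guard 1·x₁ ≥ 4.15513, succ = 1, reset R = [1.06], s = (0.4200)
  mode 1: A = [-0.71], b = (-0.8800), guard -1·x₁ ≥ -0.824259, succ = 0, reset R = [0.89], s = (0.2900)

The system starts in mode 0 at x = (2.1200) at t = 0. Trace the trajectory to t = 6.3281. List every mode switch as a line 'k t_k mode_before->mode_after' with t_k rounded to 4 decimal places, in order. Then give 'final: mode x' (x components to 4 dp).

Mode 0: guard c·x = 4.1551 hit at Δt = 1.3575 (t = 1.3575), x⁻ = (4.1551) → reset → x⁺ = (4.8244), jump to mode 1
Mode 1: guard c·x = -0.8243 hit at Δt = 1.5181 (t = 2.8756), x⁻ = (0.8243) → reset → x⁺ = (1.0236), jump to mode 0
Mode 0: guard c·x = 4.1551 hit at Δt = 2.5471 (t = 5.4227), x⁻ = (4.1551) → reset → x⁺ = (4.8244), jump to mode 1
Mode 1: flow for 0.9054 to horizon, guard not reached → x = (1.9490)

1 1.3575 0->1
2 2.8756 1->0
3 5.4227 0->1
final: 1 1.9490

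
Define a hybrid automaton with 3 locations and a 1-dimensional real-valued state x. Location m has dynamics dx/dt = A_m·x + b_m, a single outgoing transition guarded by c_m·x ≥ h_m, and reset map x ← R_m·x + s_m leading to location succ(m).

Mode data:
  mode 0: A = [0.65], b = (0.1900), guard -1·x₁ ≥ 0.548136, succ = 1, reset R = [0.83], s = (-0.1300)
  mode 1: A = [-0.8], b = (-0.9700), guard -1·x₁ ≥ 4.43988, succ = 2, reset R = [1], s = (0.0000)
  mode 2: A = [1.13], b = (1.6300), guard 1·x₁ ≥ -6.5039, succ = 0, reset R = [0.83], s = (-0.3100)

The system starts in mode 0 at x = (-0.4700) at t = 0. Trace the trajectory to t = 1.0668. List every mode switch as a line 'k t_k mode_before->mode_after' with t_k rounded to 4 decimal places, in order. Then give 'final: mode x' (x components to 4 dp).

Mode 0: guard c·x = 0.5481 hit at Δt = 0.5607 (t = 0.5607), x⁻ = (-0.5481) → reset → x⁺ = (-0.5850), jump to mode 1
Mode 1: flow for 0.5061 to horizon, guard not reached → x = (-0.7939)

1 0.5607 0->1
final: 1 -0.7939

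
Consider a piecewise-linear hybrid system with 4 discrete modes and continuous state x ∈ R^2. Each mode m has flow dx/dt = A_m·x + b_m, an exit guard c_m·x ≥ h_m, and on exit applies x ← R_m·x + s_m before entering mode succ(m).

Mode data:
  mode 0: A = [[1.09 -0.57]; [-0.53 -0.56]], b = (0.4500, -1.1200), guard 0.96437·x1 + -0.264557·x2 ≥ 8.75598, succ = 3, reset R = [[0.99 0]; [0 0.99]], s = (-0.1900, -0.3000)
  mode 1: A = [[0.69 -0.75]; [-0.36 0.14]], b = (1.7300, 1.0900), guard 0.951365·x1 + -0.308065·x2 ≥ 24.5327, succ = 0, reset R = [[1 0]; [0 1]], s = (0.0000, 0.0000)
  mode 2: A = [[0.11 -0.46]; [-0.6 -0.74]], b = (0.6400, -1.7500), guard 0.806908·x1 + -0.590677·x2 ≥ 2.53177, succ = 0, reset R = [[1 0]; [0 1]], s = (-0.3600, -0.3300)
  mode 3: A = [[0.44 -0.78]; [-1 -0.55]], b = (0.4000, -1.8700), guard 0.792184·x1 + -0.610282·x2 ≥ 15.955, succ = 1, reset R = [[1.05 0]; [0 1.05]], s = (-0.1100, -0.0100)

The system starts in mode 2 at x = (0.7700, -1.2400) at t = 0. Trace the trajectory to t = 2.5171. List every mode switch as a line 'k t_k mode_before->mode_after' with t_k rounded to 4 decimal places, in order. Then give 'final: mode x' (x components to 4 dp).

Mode 2: guard c·x = 2.5318 hit at Δt = 0.5964 (t = 0.5964), x⁻ = (1.6749, -1.9982) → reset → x⁺ = (1.3149, -2.3282), jump to mode 0
Mode 0: guard c·x = 8.7560 hit at Δt = 1.0370 (t = 1.6334), x⁻ = (7.9910, -3.9677) → reset → x⁺ = (7.7211, -4.2280), jump to mode 3
Mode 3: guard c·x = 15.9550 hit at Δt = 0.5558 (t = 2.1892), x⁻ = (13.2377, -8.9603) → reset → x⁺ = (13.7896, -9.4183), jump to mode 1
Mode 1: flow for 0.3279 to horizon, guard not reached → x = (20.7894, -11.5591)

1 0.5964 2->0
2 1.6334 0->3
3 2.1892 3->1
final: 1 20.7894 -11.5591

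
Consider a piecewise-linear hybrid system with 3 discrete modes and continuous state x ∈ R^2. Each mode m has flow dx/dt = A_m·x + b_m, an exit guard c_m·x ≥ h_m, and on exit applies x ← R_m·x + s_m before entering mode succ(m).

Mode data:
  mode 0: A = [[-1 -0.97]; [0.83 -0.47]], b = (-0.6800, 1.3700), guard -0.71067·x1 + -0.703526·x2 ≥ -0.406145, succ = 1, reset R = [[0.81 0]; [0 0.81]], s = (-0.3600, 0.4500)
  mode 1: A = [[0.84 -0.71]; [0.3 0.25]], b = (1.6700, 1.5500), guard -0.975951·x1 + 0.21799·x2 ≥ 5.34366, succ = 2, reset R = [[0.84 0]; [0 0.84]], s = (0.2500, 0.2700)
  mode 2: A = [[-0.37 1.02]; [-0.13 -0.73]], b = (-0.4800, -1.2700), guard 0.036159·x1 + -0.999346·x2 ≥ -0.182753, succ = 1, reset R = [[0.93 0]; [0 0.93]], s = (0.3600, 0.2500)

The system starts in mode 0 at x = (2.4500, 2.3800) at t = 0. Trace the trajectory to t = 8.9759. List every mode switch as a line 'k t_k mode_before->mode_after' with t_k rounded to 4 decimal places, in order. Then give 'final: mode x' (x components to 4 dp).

Mode 0: guard c·x = -0.4061 hit at Δt = 1.3124 (t = 1.3124), x⁻ = (-1.7560, 2.3511) → reset → x⁺ = (-1.7823, 2.3544), jump to mode 1
Mode 1: guard c·x = 5.3437 hit at Δt = 0.9562 (t = 2.2686), x⁻ = (-4.6426, 3.7283) → reset → x⁺ = (-3.6498, 3.4018), jump to mode 2
Mode 2: guard c·x = -0.1828 hit at Δt = 1.5187 (t = 3.7873), x⁻ = (-1.0162, 0.1461) → reset → x⁺ = (-0.5851, 0.3859), jump to mode 1
Mode 1: guard c·x = 5.3437 hit at Δt = 2.8089 (t = 6.5962), x⁻ = (-4.0623, 6.3263) → reset → x⁺ = (-3.1623, 5.5841), jump to mode 2
Mode 2: guard c·x = -0.1828 hit at Δt = 1.8138 (t = 8.4100), x⁻ = (0.5616, 0.2032) → reset → x⁺ = (0.8823, 0.4390), jump to mode 1
Mode 1: flow for 0.5659 to horizon, guard not reached → x = (2.1171, 1.7176)

1 1.3124 0->1
2 2.2686 1->2
3 3.7873 2->1
4 6.5962 1->2
5 8.4100 2->1
final: 1 2.1171 1.7176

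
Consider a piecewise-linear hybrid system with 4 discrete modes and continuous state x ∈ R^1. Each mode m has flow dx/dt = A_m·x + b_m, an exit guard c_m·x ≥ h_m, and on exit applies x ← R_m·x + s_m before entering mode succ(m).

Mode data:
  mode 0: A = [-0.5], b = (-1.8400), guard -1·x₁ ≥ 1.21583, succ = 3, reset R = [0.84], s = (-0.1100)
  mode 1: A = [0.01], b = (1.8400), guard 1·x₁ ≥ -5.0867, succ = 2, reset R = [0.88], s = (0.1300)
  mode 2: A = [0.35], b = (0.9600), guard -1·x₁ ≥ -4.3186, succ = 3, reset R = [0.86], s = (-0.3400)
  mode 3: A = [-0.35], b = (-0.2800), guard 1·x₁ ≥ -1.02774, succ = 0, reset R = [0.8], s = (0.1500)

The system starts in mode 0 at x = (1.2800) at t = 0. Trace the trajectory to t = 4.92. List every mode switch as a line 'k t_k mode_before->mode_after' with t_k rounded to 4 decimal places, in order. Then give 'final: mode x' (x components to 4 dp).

Mode 0: guard c·x = 1.2158 hit at Δt = 1.3991 (t = 1.3991), x⁻ = (-1.2158) → reset → x⁺ = (-1.1313), jump to mode 3
Mode 3: guard c·x = -1.0277 hit at Δt = 1.0709 (t = 2.4700), x⁻ = (-1.0277) → reset → x⁺ = (-0.6722), jump to mode 0
Mode 0: guard c·x = 1.2158 hit at Δt = 0.3987 (t = 2.8687), x⁻ = (-1.2158) → reset → x⁺ = (-1.1313), jump to mode 3
Mode 3: guard c·x = -1.0277 hit at Δt = 1.0709 (t = 3.9396), x⁻ = (-1.0277) → reset → x⁺ = (-0.6722), jump to mode 0
Mode 0: guard c·x = 1.2158 hit at Δt = 0.3987 (t = 4.3383), x⁻ = (-1.2158) → reset → x⁺ = (-1.1313), jump to mode 3
Mode 3: flow for 0.5817 to horizon, guard not reached → x = (-1.0703)

1 1.3991 0->3
2 2.4700 3->0
3 2.8687 0->3
4 3.9396 3->0
5 4.3383 0->3
final: 3 -1.0703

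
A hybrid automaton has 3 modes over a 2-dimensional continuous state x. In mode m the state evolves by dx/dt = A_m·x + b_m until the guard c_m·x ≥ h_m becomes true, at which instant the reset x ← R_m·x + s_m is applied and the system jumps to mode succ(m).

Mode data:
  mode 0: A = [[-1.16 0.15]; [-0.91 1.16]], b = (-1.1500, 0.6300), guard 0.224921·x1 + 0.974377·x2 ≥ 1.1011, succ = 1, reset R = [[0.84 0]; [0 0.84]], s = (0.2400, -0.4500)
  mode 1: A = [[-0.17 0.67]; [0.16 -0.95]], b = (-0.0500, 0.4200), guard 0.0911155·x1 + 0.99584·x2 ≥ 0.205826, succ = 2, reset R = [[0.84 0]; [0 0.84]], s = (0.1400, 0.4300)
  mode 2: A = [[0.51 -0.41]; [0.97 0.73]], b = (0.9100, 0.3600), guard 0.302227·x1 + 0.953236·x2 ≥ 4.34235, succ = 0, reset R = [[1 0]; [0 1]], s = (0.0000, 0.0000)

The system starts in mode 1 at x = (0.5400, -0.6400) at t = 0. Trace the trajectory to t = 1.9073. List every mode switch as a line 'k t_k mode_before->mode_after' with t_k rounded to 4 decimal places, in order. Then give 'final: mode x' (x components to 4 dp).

Mode 1: guard c·x = 0.2058 hit at Δt = 1.3566 (t = 1.3566), x⁻ = (0.2679, 0.1822) → reset → x⁺ = (0.3650, 0.5830), jump to mode 2
Mode 2: flow for 0.5507 to horizon, guard not reached → x = (0.8096, 1.4963)

1 1.3566 1->2
final: 2 0.8096 1.4963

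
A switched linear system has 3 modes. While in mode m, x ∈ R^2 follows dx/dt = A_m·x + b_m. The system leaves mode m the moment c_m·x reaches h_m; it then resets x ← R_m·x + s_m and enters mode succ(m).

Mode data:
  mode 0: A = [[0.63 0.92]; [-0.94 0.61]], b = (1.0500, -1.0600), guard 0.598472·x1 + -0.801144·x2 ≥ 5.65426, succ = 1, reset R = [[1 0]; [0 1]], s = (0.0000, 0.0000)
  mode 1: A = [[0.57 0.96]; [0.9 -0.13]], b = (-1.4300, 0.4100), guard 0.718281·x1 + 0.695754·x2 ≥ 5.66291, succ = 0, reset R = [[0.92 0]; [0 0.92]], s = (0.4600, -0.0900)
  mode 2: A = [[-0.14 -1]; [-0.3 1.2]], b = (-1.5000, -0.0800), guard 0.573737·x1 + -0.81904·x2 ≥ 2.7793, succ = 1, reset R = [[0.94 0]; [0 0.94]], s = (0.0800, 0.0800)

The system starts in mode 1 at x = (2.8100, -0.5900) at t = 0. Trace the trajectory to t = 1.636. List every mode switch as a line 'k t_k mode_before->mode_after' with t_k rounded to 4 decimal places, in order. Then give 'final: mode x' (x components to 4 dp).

1 1.1865 1->0
final: 0 7.7965 0.2215

Mode 1: guard c·x = 5.6629 hit at Δt = 1.1865 (t = 1.1865), x⁻ = (4.7373, 3.2486) → reset → x⁺ = (4.8183, 2.8987), jump to mode 0
Mode 0: flow for 0.4495 to horizon, guard not reached → x = (7.7965, 0.2215)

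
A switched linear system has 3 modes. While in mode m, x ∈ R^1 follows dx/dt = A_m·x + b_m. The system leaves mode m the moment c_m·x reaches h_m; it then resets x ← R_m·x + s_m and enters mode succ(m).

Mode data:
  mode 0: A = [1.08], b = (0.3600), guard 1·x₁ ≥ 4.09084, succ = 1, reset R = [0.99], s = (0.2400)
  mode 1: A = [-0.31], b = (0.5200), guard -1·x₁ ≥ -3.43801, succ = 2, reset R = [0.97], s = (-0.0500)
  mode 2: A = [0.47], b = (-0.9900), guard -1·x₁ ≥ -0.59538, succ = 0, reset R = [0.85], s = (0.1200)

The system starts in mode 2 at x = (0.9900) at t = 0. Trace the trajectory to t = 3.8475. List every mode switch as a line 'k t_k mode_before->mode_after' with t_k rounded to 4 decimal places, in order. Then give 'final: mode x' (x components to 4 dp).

1 0.6440 2->0
2 2.0593 0->1
3 3.3324 1->2
final: 2 3.6077

Mode 2: guard c·x = -0.5954 hit at Δt = 0.6440 (t = 0.6440), x⁻ = (0.5954) → reset → x⁺ = (0.6261), jump to mode 0
Mode 0: guard c·x = 4.0908 hit at Δt = 1.4153 (t = 2.0593), x⁻ = (4.0908) → reset → x⁺ = (4.2899), jump to mode 1
Mode 1: guard c·x = -3.4380 hit at Δt = 1.2731 (t = 3.3324), x⁻ = (3.4380) → reset → x⁺ = (3.2849), jump to mode 2
Mode 2: flow for 0.5151 to horizon, guard not reached → x = (3.6077)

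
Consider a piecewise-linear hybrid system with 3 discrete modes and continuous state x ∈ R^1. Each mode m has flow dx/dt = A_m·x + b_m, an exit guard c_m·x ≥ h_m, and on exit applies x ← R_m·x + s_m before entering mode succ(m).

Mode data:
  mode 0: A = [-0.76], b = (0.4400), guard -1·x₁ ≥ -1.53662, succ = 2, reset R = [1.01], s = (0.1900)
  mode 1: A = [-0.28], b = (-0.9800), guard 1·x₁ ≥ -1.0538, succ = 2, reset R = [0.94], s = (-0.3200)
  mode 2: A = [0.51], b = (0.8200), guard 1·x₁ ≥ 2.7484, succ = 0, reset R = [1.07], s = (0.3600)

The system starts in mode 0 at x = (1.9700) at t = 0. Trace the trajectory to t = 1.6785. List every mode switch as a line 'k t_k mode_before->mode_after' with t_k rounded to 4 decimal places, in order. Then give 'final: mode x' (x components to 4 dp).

1 0.4912 0->2
2 1.0063 2->0
final: 0 2.2120

Mode 0: guard c·x = -1.5366 hit at Δt = 0.4912 (t = 0.4912), x⁻ = (1.5366) → reset → x⁺ = (1.7420), jump to mode 2
Mode 2: guard c·x = 2.7484 hit at Δt = 0.5151 (t = 1.0063), x⁻ = (2.7484) → reset → x⁺ = (3.3008), jump to mode 0
Mode 0: flow for 0.6722 to horizon, guard not reached → x = (2.2120)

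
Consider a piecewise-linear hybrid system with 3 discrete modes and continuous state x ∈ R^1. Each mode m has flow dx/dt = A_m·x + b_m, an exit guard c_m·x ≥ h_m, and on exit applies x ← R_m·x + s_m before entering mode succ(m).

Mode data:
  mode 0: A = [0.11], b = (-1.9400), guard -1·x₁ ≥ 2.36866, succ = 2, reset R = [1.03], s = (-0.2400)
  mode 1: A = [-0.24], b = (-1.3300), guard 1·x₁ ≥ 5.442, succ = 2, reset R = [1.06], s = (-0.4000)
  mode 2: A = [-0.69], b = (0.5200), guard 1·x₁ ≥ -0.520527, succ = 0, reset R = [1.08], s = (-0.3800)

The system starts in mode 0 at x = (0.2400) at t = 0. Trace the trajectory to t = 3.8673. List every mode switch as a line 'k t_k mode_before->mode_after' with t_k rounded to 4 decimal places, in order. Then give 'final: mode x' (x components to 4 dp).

Mode 0: guard c·x = 2.3687 hit at Δt = 1.2702 (t = 1.2702), x⁻ = (-2.3687) → reset → x⁺ = (-2.6797), jump to mode 2
Mode 2: guard c·x = -0.5205 hit at Δt = 1.4366 (t = 2.7068), x⁻ = (-0.5205) → reset → x⁺ = (-0.9422), jump to mode 0
Mode 0: guard c·x = 2.3687 hit at Δt = 0.6725 (t = 3.3793), x⁻ = (-2.3687) → reset → x⁺ = (-2.6797), jump to mode 2
Mode 2: flow for 0.4880 to horizon, guard not reached → x = (-1.6982)

1 1.2702 0->2
2 2.7068 2->0
3 3.3793 0->2
final: 2 -1.6982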